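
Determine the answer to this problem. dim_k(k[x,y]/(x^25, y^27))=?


Basis: x^i*y^j, i<25, j<27
25*27=675


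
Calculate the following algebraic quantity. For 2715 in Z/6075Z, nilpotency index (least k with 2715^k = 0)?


2715^k mod 6075:
k=1: 2715
k=2: 2250
k=3: 3375
k=4: 2025
k=5: 0
First zero at k = 5


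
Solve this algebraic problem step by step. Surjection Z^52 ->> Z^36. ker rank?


rank(ker) = 52-36 = 16


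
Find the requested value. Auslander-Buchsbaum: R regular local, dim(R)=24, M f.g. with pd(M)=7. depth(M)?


pd+depth=depth(R)=24
depth=24-7=17


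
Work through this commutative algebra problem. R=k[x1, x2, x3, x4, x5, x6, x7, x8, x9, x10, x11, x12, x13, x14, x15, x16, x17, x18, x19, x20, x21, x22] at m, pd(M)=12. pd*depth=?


pd+depth=22
depth=22-12=10
pd*depth=12*10=120


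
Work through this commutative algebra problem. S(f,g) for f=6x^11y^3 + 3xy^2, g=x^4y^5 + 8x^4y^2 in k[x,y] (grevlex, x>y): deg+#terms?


LT(f)=6x^11y^3, LT(g)=x^4y^5
lcm(LM)=x^11y^5
S(f,g) (scaled by 6 to clear denominators) = y^2*f - 6x^7*g = -48x^11y^2 + 3xy^4
2 terms, deg 13.
13+2=15


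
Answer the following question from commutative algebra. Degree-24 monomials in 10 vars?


C(d+n-1,n-1)=C(33,9)=38567100


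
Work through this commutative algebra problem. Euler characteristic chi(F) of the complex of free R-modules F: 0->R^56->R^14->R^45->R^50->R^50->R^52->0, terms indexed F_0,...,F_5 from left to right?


chi = sum (-1)^i * rank:
(-1)^0*56=56
(-1)^1*14=-14
(-1)^2*45=45
(-1)^3*50=-50
(-1)^4*50=50
(-1)^5*52=-52
chi=35


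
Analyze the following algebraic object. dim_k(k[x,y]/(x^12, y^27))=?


Basis: x^i*y^j, i<12, j<27
12*27=324


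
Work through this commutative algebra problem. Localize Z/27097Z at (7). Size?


7-primary part: 27097=7^3*79
Size=7^3=343


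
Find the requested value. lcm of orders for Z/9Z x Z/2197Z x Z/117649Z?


Exponent = lcm of the cyclic orders; pairwise coprime => product.
3^2*13^3*7^6=9*2197*117649=2326273677


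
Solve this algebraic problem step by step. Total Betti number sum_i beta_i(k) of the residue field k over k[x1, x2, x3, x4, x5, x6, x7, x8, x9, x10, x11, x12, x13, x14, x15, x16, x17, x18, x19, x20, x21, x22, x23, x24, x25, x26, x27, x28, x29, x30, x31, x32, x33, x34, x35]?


Koszul resolution: beta_i(k)=C(n,i), n=35
sum_i C(35,i) = 2^35 = 34359738368


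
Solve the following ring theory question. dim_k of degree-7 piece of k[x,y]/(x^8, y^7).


k[x,y], I = (x^8, y^7), d = 7
Need i < 8 and d-i < 7.
Range: 1 <= i <= 7.
H(7) = 7


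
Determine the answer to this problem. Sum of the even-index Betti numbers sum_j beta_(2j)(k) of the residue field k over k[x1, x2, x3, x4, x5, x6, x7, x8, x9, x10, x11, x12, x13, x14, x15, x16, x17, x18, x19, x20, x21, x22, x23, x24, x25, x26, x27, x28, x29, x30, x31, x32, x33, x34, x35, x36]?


Koszul resolution: beta_i(k)=C(n,i), n=36
sum_even C(36,i) = 2^(n-1) = 2^35 = 34359738368


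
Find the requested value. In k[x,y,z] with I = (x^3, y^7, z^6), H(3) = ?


Need i<3, j<7, k<6 with i+j+k=3.
For each i, j ranges over max(0,3-i-5)..min(6,3-i):
  i=0: j in [0,3] -> 4
  i=1: j in [0,2] -> 3
  i=2: j in [0,1] -> 2
H(3) = 4+3+2 = 9


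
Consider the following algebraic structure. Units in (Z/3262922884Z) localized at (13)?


Local ring = Z/815730721Z.
phi(815730721) = 13^7*(13-1) = 752982204


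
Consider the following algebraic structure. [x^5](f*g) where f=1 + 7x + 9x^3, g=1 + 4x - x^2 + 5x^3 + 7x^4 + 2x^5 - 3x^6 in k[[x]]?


[x^5] = sum a_i*b_j, i+j=5
  1*2=2
  7*7=49
  9*-1=-9
Sum=42


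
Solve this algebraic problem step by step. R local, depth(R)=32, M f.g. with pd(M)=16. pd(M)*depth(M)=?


pd+depth=32
depth=32-16=16
pd*depth=16*16=256


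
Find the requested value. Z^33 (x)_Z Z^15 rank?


rank(M(x)N) = rank(M)*rank(N)
33*15 = 495


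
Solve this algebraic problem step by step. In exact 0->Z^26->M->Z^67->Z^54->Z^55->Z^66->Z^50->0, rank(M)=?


Alt sum=0:
(-1)^0*26 + (-1)^1*? + (-1)^2*67 + (-1)^3*54 + (-1)^4*55 + (-1)^5*66 + (-1)^6*50=0
rank(M)=78


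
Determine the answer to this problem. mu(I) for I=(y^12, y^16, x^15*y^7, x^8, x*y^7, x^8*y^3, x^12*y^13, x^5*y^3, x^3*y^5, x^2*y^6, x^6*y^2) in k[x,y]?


Remove redundant (divisible by others).
x^8*y^3 redundant.
x^12*y^13 redundant.
y^16 redundant.
x^15*y^7 redundant.
Min: x^8, x^6*y^2, x^5*y^3, x^3*y^5, x^2*y^6, x*y^7, y^12
Count=7


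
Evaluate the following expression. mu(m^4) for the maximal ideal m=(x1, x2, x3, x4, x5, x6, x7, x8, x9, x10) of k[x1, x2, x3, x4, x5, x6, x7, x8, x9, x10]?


Graded Nakayama: mu(m^d) = dim_k (m^d/m^(d+1)) = #degree-4 monomials in 10 vars
C(n+d-1,d)=C(13,4)=715


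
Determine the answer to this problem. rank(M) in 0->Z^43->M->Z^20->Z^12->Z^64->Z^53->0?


Alt sum=0:
(-1)^0*43 + (-1)^1*? + (-1)^2*20 + (-1)^3*12 + (-1)^4*64 + (-1)^5*53=0
rank(M)=62


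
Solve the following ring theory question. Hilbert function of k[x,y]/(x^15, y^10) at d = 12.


k[x,y], I = (x^15, y^10), d = 12
Need i < 15 and d-i < 10.
Range: 3 <= i <= 12.
H(12) = 10


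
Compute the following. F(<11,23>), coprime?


gcd(11,23)=1 => F=ab-a-b=11*23-11-23=253-34=219


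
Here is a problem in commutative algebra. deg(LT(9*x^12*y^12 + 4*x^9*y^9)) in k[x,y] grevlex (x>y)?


LT: 9*x^12*y^12
deg_x=12, deg_y=12
Total=12+12=24


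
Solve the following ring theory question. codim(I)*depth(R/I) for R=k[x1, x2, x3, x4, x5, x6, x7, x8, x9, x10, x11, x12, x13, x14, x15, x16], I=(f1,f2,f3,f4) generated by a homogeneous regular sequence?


codim=4, depth=dim(R/I)=16-4=12
Product=4*12=48


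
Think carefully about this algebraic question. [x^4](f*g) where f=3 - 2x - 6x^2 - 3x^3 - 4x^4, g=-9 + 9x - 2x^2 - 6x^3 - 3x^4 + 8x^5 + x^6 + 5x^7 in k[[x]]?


[x^4] = sum a_i*b_j, i+j=4
  3*-3=-9
  -2*-6=12
  -6*-2=12
  -3*9=-27
  -4*-9=36
Sum=24


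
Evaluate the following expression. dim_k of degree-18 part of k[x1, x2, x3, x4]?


C(d+n-1,n-1)=C(21,3)=1330


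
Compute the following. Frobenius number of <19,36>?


gcd(19,36)=1 => F=ab-a-b=19*36-19-36=684-55=629


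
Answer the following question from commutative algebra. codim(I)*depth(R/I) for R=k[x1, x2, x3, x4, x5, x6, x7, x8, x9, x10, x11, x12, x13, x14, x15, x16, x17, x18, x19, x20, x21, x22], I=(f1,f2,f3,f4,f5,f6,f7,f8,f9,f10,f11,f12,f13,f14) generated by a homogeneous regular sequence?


codim=14, depth=dim(R/I)=22-14=8
Product=14*8=112


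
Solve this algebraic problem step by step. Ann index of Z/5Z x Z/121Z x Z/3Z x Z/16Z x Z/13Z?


Exponent = lcm of the cyclic orders; pairwise coprime => product.
5^1*11^2*3^1*2^4*13^1=5*121*3*16*13=377520


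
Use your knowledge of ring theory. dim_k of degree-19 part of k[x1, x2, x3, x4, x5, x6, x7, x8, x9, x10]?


C(d+n-1,n-1)=C(28,9)=6906900


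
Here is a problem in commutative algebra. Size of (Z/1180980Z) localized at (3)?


3-primary part: 1180980=3^10*20
Size=3^10=59049


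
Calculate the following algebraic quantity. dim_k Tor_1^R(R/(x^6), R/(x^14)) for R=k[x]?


Tor_1(R/I,R/J)=(I cap J)/IJ=(x^14)/(x^20)
dim=20-14=min(6,14)=6


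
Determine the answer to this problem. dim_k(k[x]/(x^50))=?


Basis: 1,x,...,x^49
dim=50


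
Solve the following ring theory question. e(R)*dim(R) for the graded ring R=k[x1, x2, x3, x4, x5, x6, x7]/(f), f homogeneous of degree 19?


e(R)=deg(f)=19, dim(R)=7-1=6
e*dim=19*6=114


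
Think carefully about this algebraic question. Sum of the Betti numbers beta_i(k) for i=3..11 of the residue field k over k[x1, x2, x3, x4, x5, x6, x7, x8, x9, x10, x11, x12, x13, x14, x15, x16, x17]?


Koszul resolution: beta_i(k)=C(n,i), n=17
C(17,3)=680, C(17,4)=2380, C(17,5)=6188, C(17,6)=12376, C(17,7)=19448, C(17,8)=24310, C(17,9)=24310, C(17,10)=19448, C(17,11)=12376
Sum=121516


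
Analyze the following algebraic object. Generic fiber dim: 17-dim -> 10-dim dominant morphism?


dim(fiber)=dim(X)-dim(Y)=17-10=7


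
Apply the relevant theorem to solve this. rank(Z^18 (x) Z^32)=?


rank(M(x)N) = rank(M)*rank(N)
18*32 = 576


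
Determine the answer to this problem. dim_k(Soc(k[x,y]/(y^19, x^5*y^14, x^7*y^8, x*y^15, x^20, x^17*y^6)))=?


Socle = ann(m) = span of standard monomials u with x*u, y*u in I (staircase corners).
Minimal generators: x^20, x^17*y^6, x^7*y^8, x^5*y^14, x*y^15, y^19
Corners: y^18, x^4y^14, x^6y^13, x^16y^7, x^19y^5
Socle dim=5


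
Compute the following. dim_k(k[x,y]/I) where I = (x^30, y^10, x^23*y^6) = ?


k[x,y]/I, I = (x^30, y^10, x^23*y^6)
Rect: 30x10=300. Corner: (30-23)x(10-6)=28.
dim = 300-28 = 272


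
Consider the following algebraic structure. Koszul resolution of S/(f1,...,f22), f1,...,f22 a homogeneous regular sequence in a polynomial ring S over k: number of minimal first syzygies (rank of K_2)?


Regular sequence => Koszul complex is the minimal free resolution.
Syz_1 minimally generated by Koszul relations f_i*e_j - f_j*e_i (i<j): mu(Syz_1) = beta_2 = C(m,2) = m(m-1)/2
m=22
22*21/2 = 231


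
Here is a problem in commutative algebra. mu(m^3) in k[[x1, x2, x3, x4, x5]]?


C(n+d-1,d)=C(7,3)=35


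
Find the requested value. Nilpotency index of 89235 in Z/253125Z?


89235^k mod 253125:
k=1: 89235
k=2: 78975
k=3: 81000
k=4: 50625
k=5: 0
First zero at k = 5


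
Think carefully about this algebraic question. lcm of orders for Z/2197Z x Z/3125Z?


Exponent = lcm of the cyclic orders; pairwise coprime => product.
13^3*5^5=2197*3125=6865625


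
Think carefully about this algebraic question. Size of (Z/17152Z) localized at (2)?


2-primary part: 17152=2^8*67
Size=2^8=256


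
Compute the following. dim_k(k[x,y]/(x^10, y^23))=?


Basis: x^i*y^j, i<10, j<23
10*23=230


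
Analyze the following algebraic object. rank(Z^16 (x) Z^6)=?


rank(M(x)N) = rank(M)*rank(N)
16*6 = 96


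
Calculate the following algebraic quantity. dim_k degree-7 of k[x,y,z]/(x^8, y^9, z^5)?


Need i<8, j<9, k<5 with i+j+k=7.
For each i, j ranges over max(0,7-i-4)..min(8,7-i):
  i=0: j in [3,7] -> 5
  i=1: j in [2,6] -> 5
  i=2: j in [1,5] -> 5
  i=3: j in [0,4] -> 5
  i=4: j in [0,3] -> 4
  i=5: j in [0,2] -> 3
  i=6: j in [0,1] -> 2
  i=7: j in [0,0] -> 1
H(7) = 5+5+5+5+4+3+2+1 = 30


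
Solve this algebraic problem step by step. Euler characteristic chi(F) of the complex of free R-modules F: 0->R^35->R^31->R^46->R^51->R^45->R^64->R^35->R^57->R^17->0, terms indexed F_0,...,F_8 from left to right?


chi = sum (-1)^i * rank:
(-1)^0*35=35
(-1)^1*31=-31
(-1)^2*46=46
(-1)^3*51=-51
(-1)^4*45=45
(-1)^5*64=-64
(-1)^6*35=35
(-1)^7*57=-57
(-1)^8*17=17
chi=-25


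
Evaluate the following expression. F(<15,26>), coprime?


gcd(15,26)=1 => F=ab-a-b=15*26-15-26=390-41=349


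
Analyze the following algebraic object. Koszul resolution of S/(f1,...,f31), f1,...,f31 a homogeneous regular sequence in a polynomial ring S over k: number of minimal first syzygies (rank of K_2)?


Regular sequence => Koszul complex is the minimal free resolution.
Syz_1 minimally generated by Koszul relations f_i*e_j - f_j*e_i (i<j): mu(Syz_1) = beta_2 = C(m,2) = m(m-1)/2
m=31
31*30/2 = 465


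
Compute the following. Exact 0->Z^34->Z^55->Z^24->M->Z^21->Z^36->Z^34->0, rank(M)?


Alt sum=0:
(-1)^0*34 + (-1)^1*55 + (-1)^2*24 + (-1)^3*? + (-1)^4*21 + (-1)^5*36 + (-1)^6*34=0
rank(M)=22


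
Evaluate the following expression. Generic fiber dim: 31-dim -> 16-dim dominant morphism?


dim(fiber)=dim(X)-dim(Y)=31-16=15


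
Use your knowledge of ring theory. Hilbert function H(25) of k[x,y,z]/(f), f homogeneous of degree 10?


C(27,2)-C(17,2)=351-136=215


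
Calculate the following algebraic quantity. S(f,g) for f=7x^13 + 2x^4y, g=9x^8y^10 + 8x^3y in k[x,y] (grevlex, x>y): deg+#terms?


LT(f)=7x^13, LT(g)=9x^8y^10
lcm(LM)=x^13y^10
S(f,g) (scaled by 63 to clear denominators) = 9y^10*f - 7x^5*g = 18x^4y^11 - 56x^8y
2 terms, deg 15.
15+2=17


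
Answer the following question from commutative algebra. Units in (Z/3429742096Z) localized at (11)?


Local ring = Z/214358881Z.
phi(214358881) = 11^7*(11-1) = 194871710


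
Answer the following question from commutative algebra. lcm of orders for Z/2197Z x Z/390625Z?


Exponent = lcm of the cyclic orders; pairwise coprime => product.
13^3*5^8=2197*390625=858203125


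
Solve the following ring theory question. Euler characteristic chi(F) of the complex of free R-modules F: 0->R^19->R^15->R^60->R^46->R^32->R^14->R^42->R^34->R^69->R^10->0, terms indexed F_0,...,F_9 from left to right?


chi = sum (-1)^i * rank:
(-1)^0*19=19
(-1)^1*15=-15
(-1)^2*60=60
(-1)^3*46=-46
(-1)^4*32=32
(-1)^5*14=-14
(-1)^6*42=42
(-1)^7*34=-34
(-1)^8*69=69
(-1)^9*10=-10
chi=103


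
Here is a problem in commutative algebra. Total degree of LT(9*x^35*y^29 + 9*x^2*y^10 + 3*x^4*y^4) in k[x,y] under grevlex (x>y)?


LT: 9*x^35*y^29
deg_x=35, deg_y=29
Total=35+29=64


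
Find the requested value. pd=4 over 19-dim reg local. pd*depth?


pd+depth=19
depth=19-4=15
pd*depth=4*15=60


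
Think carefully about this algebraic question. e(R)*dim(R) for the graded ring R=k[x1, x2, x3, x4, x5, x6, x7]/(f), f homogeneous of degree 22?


e(R)=deg(f)=22, dim(R)=7-1=6
e*dim=22*6=132


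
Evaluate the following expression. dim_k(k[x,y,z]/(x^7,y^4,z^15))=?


Basis: x^iy^jz^k, i<7,j<4,k<15
7*4*15=420


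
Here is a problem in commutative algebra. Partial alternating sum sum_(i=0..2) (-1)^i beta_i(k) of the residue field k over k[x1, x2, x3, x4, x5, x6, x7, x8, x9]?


Koszul resolution: beta_i(k)=C(n,i), n=9
sum_(i=0..p) (-1)^i C(n,i) = (-1)^p C(n-1,p)
(-1)^2*C(8,2) = (-1)^2*28 = 28


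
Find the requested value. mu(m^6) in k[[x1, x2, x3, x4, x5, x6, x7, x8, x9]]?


C(n+d-1,d)=C(14,6)=3003


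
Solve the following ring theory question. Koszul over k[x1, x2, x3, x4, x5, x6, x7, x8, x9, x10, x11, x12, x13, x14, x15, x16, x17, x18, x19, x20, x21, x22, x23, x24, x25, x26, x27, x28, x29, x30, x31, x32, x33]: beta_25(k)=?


C(n,i)=C(33,25)=13884156


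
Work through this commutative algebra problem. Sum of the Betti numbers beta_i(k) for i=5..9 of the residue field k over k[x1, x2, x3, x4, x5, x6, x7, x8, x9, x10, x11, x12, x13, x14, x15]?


Koszul resolution: beta_i(k)=C(n,i), n=15
C(15,5)=3003, C(15,6)=5005, C(15,7)=6435, C(15,8)=6435, C(15,9)=5005
Sum=25883


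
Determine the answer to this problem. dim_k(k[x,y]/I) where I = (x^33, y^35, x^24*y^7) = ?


k[x,y]/I, I = (x^33, y^35, x^24*y^7)
Rect: 33x35=1155. Corner: (33-24)x(35-7)=252.
dim = 1155-252 = 903


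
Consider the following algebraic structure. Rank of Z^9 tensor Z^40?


rank(M(x)N) = rank(M)*rank(N)
9*40 = 360


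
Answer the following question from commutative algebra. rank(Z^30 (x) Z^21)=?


rank(M(x)N) = rank(M)*rank(N)
30*21 = 630


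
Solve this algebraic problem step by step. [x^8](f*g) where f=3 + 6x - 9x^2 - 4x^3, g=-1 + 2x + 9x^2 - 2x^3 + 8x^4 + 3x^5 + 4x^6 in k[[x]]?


[x^8] = sum a_i*b_j, i+j=8
  -9*4=-36
  -4*3=-12
Sum=-48


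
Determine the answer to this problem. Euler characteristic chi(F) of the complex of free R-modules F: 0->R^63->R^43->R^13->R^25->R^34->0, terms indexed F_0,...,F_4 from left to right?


chi = sum (-1)^i * rank:
(-1)^0*63=63
(-1)^1*43=-43
(-1)^2*13=13
(-1)^3*25=-25
(-1)^4*34=34
chi=42


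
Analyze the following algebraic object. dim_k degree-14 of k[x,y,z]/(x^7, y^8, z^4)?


Need i<7, j<8, k<4 with i+j+k=14.
For each i, j ranges over max(0,14-i-3)..min(7,14-i):
  i=0: j in [11,7] -> 0
  i=1: j in [10,7] -> 0
  i=2: j in [9,7] -> 0
  i=3: j in [8,7] -> 0
  i=4: j in [7,7] -> 1
  i=5: j in [6,7] -> 2
  i=6: j in [5,7] -> 3
H(14) = 0+0+0+0+1+2+3 = 6


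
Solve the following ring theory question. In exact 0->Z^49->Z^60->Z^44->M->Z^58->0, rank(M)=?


Alt sum=0:
(-1)^0*49 + (-1)^1*60 + (-1)^2*44 + (-1)^3*? + (-1)^4*58=0
rank(M)=91


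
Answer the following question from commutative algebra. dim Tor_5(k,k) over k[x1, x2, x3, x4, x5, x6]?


Koszul: C(n,i)=C(6,5)=6


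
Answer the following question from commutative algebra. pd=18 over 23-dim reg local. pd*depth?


pd+depth=23
depth=23-18=5
pd*depth=18*5=90


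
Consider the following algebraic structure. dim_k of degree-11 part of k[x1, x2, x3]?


C(d+n-1,n-1)=C(13,2)=78


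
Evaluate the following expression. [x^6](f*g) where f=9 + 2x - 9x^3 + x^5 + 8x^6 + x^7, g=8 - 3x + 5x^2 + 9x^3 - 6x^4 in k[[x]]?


[x^6] = sum a_i*b_j, i+j=6
  -9*9=-81
  1*-3=-3
  8*8=64
Sum=-20


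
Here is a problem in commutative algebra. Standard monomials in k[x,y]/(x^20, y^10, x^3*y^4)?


k[x,y]/I, I = (x^20, y^10, x^3*y^4)
Rect: 20x10=200. Corner: (20-3)x(10-4)=102.
dim = 200-102 = 98


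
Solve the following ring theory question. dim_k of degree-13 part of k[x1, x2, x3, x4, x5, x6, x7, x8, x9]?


C(d+n-1,n-1)=C(21,8)=203490


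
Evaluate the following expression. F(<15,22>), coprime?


gcd(15,22)=1 => F=ab-a-b=15*22-15-22=330-37=293


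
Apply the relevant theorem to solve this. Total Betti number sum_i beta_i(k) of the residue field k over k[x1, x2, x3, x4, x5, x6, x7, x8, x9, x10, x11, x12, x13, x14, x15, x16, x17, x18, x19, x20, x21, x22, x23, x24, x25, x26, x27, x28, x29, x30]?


Koszul resolution: beta_i(k)=C(n,i), n=30
sum_i C(30,i) = 2^30 = 1073741824


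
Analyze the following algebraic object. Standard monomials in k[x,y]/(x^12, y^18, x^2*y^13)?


k[x,y]/I, I = (x^12, y^18, x^2*y^13)
Rect: 12x18=216. Corner: (12-2)x(18-13)=50.
dim = 216-50 = 166


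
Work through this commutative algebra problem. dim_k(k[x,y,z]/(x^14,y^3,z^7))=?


Basis: x^iy^jz^k, i<14,j<3,k<7
14*3*7=294


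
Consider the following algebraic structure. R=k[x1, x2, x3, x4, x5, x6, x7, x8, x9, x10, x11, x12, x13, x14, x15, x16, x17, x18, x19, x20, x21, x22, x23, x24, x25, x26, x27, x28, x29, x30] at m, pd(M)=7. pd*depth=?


pd+depth=30
depth=30-7=23
pd*depth=7*23=161


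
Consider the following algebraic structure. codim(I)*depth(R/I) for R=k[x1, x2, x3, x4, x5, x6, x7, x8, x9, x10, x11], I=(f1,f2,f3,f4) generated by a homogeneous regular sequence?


codim=4, depth=dim(R/I)=11-4=7
Product=4*7=28


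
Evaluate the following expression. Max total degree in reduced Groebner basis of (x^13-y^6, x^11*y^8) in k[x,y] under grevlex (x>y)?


LT(f1)=x^13, LT(f2)=x^11y^8, lcm=x^13y^8
S(f1,f2) = y^8*f1 - x^2*f2 = -y^14
Reduced GB = {f1, f2, y^14}; degrees 13, 19, 14
Max = 19


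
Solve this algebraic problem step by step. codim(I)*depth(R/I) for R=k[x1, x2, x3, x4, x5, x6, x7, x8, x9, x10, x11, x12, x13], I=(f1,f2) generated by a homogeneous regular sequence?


codim=2, depth=dim(R/I)=13-2=11
Product=2*11=22


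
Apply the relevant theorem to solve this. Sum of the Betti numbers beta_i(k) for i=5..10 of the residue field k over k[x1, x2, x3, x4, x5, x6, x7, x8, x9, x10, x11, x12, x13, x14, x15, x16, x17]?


Koszul resolution: beta_i(k)=C(n,i), n=17
C(17,5)=6188, C(17,6)=12376, C(17,7)=19448, C(17,8)=24310, C(17,9)=24310, C(17,10)=19448
Sum=106080


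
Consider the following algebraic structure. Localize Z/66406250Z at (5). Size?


5-primary part: 66406250=5^9*34
Size=5^9=1953125


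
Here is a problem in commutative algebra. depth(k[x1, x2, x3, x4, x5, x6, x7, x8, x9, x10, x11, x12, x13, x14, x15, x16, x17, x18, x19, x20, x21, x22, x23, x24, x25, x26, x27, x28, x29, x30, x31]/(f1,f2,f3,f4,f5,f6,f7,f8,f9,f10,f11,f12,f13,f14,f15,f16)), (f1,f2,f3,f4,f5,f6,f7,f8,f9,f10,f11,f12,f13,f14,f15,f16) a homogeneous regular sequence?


depth(R)=31
depth(R/I)=31-16=15


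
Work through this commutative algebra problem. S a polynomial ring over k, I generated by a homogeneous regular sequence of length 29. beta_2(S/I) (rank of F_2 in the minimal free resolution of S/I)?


Regular sequence => Koszul complex is the minimal free resolution.
Syz_1 minimally generated by Koszul relations f_i*e_j - f_j*e_i (i<j): mu(Syz_1) = beta_2 = C(m,2) = m(m-1)/2
m=29
29*28/2 = 406


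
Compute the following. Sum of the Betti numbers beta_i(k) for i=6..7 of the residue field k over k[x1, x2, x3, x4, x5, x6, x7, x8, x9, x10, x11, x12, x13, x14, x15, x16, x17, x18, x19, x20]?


Koszul resolution: beta_i(k)=C(n,i), n=20
C(20,6)=38760, C(20,7)=77520
Sum=116280


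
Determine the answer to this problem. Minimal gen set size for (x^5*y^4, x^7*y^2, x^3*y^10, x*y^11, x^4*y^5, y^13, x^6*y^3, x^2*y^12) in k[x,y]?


Remove redundant (divisible by others).
x^2*y^12 redundant.
Min: x^7*y^2, x^6*y^3, x^5*y^4, x^4*y^5, x^3*y^10, x*y^11, y^13
Count=7


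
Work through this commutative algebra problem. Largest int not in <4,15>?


gcd(4,15)=1 => F=ab-a-b=4*15-4-15=60-19=41


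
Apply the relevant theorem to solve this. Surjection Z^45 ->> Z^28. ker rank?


rank(ker) = 45-28 = 17


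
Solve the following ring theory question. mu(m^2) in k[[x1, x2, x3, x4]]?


C(n+d-1,d)=C(5,2)=10


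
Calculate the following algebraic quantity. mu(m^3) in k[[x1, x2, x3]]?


C(n+d-1,d)=C(5,3)=10


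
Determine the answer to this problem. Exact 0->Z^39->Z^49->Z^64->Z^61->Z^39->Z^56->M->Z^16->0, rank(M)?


Alt sum=0:
(-1)^0*39 + (-1)^1*49 + (-1)^2*64 + (-1)^3*61 + (-1)^4*39 + (-1)^5*56 + (-1)^6*? + (-1)^7*16=0
rank(M)=40


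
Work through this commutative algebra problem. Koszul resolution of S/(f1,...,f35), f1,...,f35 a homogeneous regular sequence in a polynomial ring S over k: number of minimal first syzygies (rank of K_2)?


Regular sequence => Koszul complex is the minimal free resolution.
Syz_1 minimally generated by Koszul relations f_i*e_j - f_j*e_i (i<j): mu(Syz_1) = beta_2 = C(m,2) = m(m-1)/2
m=35
35*34/2 = 595


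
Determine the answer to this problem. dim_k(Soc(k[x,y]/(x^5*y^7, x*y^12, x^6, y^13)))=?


Socle = ann(m) = span of standard monomials u with x*u, y*u in I (staircase corners).
Minimal generators: x^6, x^5*y^7, x*y^12, y^13
Corners: y^12, x^4y^11, x^5y^6
Socle dim=3


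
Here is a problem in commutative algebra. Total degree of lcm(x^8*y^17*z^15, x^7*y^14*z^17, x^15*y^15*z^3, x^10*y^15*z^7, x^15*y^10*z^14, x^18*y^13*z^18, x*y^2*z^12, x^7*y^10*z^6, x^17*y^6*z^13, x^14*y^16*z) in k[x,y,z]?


lcm = componentwise max:
x: max(8,7,15,10,15,18,1,7,17,14)=18
y: max(17,14,15,15,10,13,2,10,6,16)=17
z: max(15,17,3,7,14,18,12,6,13,1)=18
Total=18+17+18=53


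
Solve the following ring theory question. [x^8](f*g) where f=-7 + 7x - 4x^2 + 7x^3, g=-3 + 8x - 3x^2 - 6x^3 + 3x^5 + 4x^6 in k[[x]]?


[x^8] = sum a_i*b_j, i+j=8
  -4*4=-16
  7*3=21
Sum=5


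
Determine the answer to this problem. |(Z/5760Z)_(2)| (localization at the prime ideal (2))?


2-primary part: 5760=2^7*45
Size=2^7=128


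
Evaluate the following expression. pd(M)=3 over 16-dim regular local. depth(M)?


pd+depth=depth(R)=16
depth=16-3=13


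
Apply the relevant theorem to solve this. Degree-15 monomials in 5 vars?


C(d+n-1,n-1)=C(19,4)=3876


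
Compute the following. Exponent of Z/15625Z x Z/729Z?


Exponent = lcm of the cyclic orders; pairwise coprime => product.
5^6*3^6=15625*729=11390625


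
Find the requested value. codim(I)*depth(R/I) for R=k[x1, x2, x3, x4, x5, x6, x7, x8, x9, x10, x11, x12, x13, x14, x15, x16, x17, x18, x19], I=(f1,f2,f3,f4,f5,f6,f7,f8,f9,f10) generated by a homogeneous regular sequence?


codim=10, depth=dim(R/I)=19-10=9
Product=10*9=90


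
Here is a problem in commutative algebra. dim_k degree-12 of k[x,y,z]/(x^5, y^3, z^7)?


Need i<5, j<3, k<7 with i+j+k=12.
For each i, j ranges over max(0,12-i-6)..min(2,12-i):
  i=0: j in [6,2] -> 0
  i=1: j in [5,2] -> 0
  i=2: j in [4,2] -> 0
  i=3: j in [3,2] -> 0
  i=4: j in [2,2] -> 1
H(12) = 0+0+0+0+1 = 1


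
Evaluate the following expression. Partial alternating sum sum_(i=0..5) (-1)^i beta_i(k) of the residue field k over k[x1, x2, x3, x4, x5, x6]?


Koszul resolution: beta_i(k)=C(n,i), n=6
sum_(i=0..p) (-1)^i C(n,i) = (-1)^p C(n-1,p)
(-1)^5*C(5,5) = (-1)^5*1 = -1


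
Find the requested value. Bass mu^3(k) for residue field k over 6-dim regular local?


C(n,i)=C(6,3)=20


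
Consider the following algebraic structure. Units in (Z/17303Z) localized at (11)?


Local ring = Z/1331Z.
phi(1331) = 11^2*(11-1) = 1210


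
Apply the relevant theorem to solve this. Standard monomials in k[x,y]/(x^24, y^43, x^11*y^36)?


k[x,y]/I, I = (x^24, y^43, x^11*y^36)
Rect: 24x43=1032. Corner: (24-11)x(43-36)=91.
dim = 1032-91 = 941


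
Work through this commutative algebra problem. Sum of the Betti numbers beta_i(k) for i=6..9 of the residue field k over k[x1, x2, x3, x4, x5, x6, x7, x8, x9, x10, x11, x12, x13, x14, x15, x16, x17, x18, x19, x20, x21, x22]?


Koszul resolution: beta_i(k)=C(n,i), n=22
C(22,6)=74613, C(22,7)=170544, C(22,8)=319770, C(22,9)=497420
Sum=1062347


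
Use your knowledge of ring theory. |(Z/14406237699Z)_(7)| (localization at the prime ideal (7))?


7-primary part: 14406237699=7^10*51
Size=7^10=282475249


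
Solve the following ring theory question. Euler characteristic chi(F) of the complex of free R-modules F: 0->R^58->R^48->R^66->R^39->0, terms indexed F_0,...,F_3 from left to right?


chi = sum (-1)^i * rank:
(-1)^0*58=58
(-1)^1*48=-48
(-1)^2*66=66
(-1)^3*39=-39
chi=37


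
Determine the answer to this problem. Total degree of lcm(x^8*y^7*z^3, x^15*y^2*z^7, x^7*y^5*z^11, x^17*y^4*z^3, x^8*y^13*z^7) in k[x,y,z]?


lcm = componentwise max:
x: max(8,15,7,17,8)=17
y: max(7,2,5,4,13)=13
z: max(3,7,11,3,7)=11
Total=17+13+11=41


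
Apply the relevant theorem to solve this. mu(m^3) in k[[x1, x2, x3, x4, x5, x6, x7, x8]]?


C(n+d-1,d)=C(10,3)=120


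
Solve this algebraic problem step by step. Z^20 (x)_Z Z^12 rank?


rank(M(x)N) = rank(M)*rank(N)
20*12 = 240


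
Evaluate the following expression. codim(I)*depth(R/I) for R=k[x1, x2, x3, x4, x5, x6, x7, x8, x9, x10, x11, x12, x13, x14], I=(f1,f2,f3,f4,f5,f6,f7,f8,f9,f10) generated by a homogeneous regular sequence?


codim=10, depth=dim(R/I)=14-10=4
Product=10*4=40


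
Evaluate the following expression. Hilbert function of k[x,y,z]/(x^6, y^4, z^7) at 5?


Need i<6, j<4, k<7 with i+j+k=5.
For each i, j ranges over max(0,5-i-6)..min(3,5-i):
  i=0: j in [0,3] -> 4
  i=1: j in [0,3] -> 4
  i=2: j in [0,3] -> 4
  i=3: j in [0,2] -> 3
  i=4: j in [0,1] -> 2
  i=5: j in [0,0] -> 1
H(5) = 4+4+4+3+2+1 = 18


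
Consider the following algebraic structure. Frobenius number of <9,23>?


gcd(9,23)=1 => F=ab-a-b=9*23-9-23=207-32=175


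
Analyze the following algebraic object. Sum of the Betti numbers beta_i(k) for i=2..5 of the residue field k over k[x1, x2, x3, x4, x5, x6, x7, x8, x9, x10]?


Koszul resolution: beta_i(k)=C(n,i), n=10
C(10,2)=45, C(10,3)=120, C(10,4)=210, C(10,5)=252
Sum=627


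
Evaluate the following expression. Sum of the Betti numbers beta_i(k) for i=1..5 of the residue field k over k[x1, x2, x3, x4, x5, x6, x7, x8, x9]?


Koszul resolution: beta_i(k)=C(n,i), n=9
C(9,1)=9, C(9,2)=36, C(9,3)=84, C(9,4)=126, C(9,5)=126
Sum=381


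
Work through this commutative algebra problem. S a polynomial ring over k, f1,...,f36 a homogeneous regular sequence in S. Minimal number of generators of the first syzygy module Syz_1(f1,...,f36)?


Regular sequence => Koszul complex is the minimal free resolution.
Syz_1 minimally generated by Koszul relations f_i*e_j - f_j*e_i (i<j): mu(Syz_1) = beta_2 = C(m,2) = m(m-1)/2
m=36
36*35/2 = 630


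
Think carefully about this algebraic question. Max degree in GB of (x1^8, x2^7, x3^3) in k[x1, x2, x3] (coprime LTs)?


Pure powers, coprime LTs => already GB.
Degrees: 8, 7, 3
Max=8


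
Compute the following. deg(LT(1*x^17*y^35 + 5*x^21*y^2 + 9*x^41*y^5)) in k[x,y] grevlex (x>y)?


LT: 1*x^17*y^35
deg_x=17, deg_y=35
Total=17+35=52


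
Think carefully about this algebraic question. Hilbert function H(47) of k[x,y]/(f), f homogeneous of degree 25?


H(t)=d for t>=d-1.
d=25, t=47
H(47)=25


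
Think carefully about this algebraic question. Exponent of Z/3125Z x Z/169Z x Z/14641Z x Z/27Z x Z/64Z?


Exponent = lcm of the cyclic orders; pairwise coprime => product.
5^5*13^2*11^4*3^3*2^6=3125*169*14641*27*64=13361376600000


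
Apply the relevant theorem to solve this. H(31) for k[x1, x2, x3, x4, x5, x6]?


C(d+n-1,n-1)=C(36,5)=376992


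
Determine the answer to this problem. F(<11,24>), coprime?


gcd(11,24)=1 => F=ab-a-b=11*24-11-24=264-35=229


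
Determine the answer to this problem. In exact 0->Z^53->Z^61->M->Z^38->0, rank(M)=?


Alt sum=0:
(-1)^0*53 + (-1)^1*61 + (-1)^2*? + (-1)^3*38=0
rank(M)=46


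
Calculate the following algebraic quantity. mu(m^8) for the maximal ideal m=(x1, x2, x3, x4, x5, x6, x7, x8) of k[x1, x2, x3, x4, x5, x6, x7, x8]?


Graded Nakayama: mu(m^d) = dim_k (m^d/m^(d+1)) = #degree-8 monomials in 8 vars
C(n+d-1,d)=C(15,8)=6435


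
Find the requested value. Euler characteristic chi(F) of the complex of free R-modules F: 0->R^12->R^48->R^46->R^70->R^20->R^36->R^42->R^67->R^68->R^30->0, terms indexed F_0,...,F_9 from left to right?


chi = sum (-1)^i * rank:
(-1)^0*12=12
(-1)^1*48=-48
(-1)^2*46=46
(-1)^3*70=-70
(-1)^4*20=20
(-1)^5*36=-36
(-1)^6*42=42
(-1)^7*67=-67
(-1)^8*68=68
(-1)^9*30=-30
chi=-63


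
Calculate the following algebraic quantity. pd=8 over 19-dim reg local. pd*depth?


pd+depth=19
depth=19-8=11
pd*depth=8*11=88


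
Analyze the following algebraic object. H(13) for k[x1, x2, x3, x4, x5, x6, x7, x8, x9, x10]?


C(d+n-1,n-1)=C(22,9)=497420


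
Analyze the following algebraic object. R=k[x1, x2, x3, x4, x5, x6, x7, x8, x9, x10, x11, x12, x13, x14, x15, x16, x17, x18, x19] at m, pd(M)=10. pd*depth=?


pd+depth=19
depth=19-10=9
pd*depth=10*9=90


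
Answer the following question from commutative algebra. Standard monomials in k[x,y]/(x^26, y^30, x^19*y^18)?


k[x,y]/I, I = (x^26, y^30, x^19*y^18)
Rect: 26x30=780. Corner: (26-19)x(30-18)=84.
dim = 780-84 = 696


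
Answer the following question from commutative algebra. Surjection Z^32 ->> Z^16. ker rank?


rank(ker) = 32-16 = 16


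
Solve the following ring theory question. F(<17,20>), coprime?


gcd(17,20)=1 => F=ab-a-b=17*20-17-20=340-37=303


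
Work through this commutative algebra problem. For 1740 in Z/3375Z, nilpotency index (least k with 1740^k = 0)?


1740^k mod 3375:
k=1: 1740
k=2: 225
k=3: 0
First zero at k = 3


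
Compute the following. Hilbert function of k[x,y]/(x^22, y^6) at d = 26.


k[x,y], I = (x^22, y^6), d = 26
Need i < 22 and d-i < 6.
Range: 21 <= i <= 21.
H(26) = 1


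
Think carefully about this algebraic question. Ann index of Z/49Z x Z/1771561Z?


Exponent = lcm of the cyclic orders; pairwise coprime => product.
7^2*11^6=49*1771561=86806489


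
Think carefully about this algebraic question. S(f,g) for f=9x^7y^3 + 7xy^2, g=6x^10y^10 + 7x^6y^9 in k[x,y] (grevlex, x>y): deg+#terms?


LT(f)=9x^7y^3, LT(g)=6x^10y^10
lcm(LM)=x^10y^10
S(f,g) (scaled by 54 to clear denominators) = 6x^3y^7*f - 9*g = -63x^6y^9 + 42x^4y^9
2 terms, deg 15.
15+2=17


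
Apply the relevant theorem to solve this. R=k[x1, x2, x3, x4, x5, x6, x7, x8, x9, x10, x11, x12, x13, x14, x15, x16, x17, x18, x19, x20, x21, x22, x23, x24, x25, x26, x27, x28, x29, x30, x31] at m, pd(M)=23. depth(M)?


pd+depth=depth(R)=31
depth=31-23=8


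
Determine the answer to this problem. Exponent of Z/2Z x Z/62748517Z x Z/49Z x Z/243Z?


Exponent = lcm of the cyclic orders; pairwise coprime => product.
2^1*13^7*7^2*3^5=2*62748517*49*243=1494293183838


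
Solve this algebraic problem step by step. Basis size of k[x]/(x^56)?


Basis: 1,x,...,x^55
dim=56


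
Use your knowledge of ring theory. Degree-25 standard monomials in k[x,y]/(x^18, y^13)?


k[x,y], I = (x^18, y^13), d = 25
Need i < 18 and d-i < 13.
Range: 13 <= i <= 17.
H(25) = 5


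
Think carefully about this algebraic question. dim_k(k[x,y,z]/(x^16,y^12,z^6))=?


Basis: x^iy^jz^k, i<16,j<12,k<6
16*12*6=1152


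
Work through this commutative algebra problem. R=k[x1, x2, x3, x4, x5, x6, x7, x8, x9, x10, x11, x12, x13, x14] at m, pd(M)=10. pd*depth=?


pd+depth=14
depth=14-10=4
pd*depth=10*4=40


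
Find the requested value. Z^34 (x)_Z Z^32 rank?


rank(M(x)N) = rank(M)*rank(N)
34*32 = 1088


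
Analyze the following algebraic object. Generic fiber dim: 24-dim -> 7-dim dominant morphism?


dim(fiber)=dim(X)-dim(Y)=24-7=17


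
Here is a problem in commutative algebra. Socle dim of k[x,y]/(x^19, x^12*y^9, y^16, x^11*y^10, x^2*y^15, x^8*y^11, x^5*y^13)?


Socle = ann(m) = span of standard monomials u with x*u, y*u in I (staircase corners).
Minimal generators: x^19, x^12*y^9, x^11*y^10, x^8*y^11, x^5*y^13, x^2*y^15, y^16
Corners: xy^15, x^4y^14, x^7y^12, x^10y^10, x^11y^9, x^18y^8
Socle dim=6


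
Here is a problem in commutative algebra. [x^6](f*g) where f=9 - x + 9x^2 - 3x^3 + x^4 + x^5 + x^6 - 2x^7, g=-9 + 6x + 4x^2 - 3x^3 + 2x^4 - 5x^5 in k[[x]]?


[x^6] = sum a_i*b_j, i+j=6
  -1*-5=5
  9*2=18
  -3*-3=9
  1*4=4
  1*6=6
  1*-9=-9
Sum=33


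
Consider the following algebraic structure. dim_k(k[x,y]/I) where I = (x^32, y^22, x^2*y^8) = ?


k[x,y]/I, I = (x^32, y^22, x^2*y^8)
Rect: 32x22=704. Corner: (32-2)x(22-8)=420.
dim = 704-420 = 284


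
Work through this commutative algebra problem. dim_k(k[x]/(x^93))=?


Basis: 1,x,...,x^92
dim=93


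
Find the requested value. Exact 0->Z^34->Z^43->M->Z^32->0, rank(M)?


Alt sum=0:
(-1)^0*34 + (-1)^1*43 + (-1)^2*? + (-1)^3*32=0
rank(M)=41


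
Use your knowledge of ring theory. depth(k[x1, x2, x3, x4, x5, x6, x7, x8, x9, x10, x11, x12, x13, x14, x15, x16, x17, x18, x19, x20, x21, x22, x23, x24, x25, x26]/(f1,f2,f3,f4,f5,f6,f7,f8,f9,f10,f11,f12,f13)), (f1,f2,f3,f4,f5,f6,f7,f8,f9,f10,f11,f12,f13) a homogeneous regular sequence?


depth(R)=26
depth(R/I)=26-13=13


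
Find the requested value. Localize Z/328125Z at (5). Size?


5-primary part: 328125=5^6*21
Size=5^6=15625


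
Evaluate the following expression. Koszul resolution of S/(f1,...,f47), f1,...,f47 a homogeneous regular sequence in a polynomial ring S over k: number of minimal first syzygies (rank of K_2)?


Regular sequence => Koszul complex is the minimal free resolution.
Syz_1 minimally generated by Koszul relations f_i*e_j - f_j*e_i (i<j): mu(Syz_1) = beta_2 = C(m,2) = m(m-1)/2
m=47
47*46/2 = 1081


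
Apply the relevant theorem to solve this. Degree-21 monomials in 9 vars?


C(d+n-1,n-1)=C(29,8)=4292145


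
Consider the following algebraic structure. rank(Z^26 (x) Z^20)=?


rank(M(x)N) = rank(M)*rank(N)
26*20 = 520


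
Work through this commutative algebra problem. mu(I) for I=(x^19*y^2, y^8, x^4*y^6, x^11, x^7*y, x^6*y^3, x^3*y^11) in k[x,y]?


Remove redundant (divisible by others).
x^3*y^11 redundant.
x^19*y^2 redundant.
Min: x^11, x^7*y, x^6*y^3, x^4*y^6, y^8
Count=5


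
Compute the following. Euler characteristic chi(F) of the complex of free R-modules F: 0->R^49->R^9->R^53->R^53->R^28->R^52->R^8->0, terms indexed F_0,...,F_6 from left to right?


chi = sum (-1)^i * rank:
(-1)^0*49=49
(-1)^1*9=-9
(-1)^2*53=53
(-1)^3*53=-53
(-1)^4*28=28
(-1)^5*52=-52
(-1)^6*8=8
chi=24


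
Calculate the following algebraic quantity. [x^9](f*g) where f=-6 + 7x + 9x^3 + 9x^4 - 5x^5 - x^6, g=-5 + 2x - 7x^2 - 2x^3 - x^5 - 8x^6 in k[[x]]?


[x^9] = sum a_i*b_j, i+j=9
  9*-8=-72
  9*-1=-9
  -1*-2=2
Sum=-79


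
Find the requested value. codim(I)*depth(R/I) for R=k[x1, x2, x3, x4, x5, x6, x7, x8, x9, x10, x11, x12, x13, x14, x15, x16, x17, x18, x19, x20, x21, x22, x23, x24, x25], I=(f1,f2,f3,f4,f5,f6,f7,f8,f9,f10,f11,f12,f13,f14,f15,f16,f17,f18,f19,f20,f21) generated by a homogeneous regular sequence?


codim=21, depth=dim(R/I)=25-21=4
Product=21*4=84


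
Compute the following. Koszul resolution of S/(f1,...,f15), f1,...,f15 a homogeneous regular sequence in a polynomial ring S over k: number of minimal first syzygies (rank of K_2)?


Regular sequence => Koszul complex is the minimal free resolution.
Syz_1 minimally generated by Koszul relations f_i*e_j - f_j*e_i (i<j): mu(Syz_1) = beta_2 = C(m,2) = m(m-1)/2
m=15
15*14/2 = 105


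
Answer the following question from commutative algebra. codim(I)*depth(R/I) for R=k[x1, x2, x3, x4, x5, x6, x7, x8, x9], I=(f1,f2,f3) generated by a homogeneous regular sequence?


codim=3, depth=dim(R/I)=9-3=6
Product=3*6=18


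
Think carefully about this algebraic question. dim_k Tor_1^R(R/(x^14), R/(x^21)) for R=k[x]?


Tor_1(R/I,R/J)=(I cap J)/IJ=(x^21)/(x^35)
dim=35-21=min(14,21)=14


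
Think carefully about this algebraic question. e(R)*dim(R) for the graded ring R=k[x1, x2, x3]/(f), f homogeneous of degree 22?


e(R)=deg(f)=22, dim(R)=3-1=2
e*dim=22*2=44


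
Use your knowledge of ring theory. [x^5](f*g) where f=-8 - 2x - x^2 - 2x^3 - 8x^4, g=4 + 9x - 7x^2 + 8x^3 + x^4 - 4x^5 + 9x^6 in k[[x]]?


[x^5] = sum a_i*b_j, i+j=5
  -8*-4=32
  -2*1=-2
  -1*8=-8
  -2*-7=14
  -8*9=-72
Sum=-36


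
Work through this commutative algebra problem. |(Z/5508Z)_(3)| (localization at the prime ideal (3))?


3-primary part: 5508=3^4*68
Size=3^4=81


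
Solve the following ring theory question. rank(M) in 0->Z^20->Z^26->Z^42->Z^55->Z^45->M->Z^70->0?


Alt sum=0:
(-1)^0*20 + (-1)^1*26 + (-1)^2*42 + (-1)^3*55 + (-1)^4*45 + (-1)^5*? + (-1)^6*70=0
rank(M)=96


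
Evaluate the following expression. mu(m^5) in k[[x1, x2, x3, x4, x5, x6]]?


C(n+d-1,d)=C(10,5)=252


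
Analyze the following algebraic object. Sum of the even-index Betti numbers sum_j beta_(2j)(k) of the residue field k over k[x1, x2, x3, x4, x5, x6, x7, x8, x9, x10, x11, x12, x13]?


Koszul resolution: beta_i(k)=C(n,i), n=13
sum_even C(13,i) = 2^(n-1) = 2^12 = 4096


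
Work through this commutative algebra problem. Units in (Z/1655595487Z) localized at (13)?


Local ring = Z/4826809Z.
phi(4826809) = 13^5*(13-1) = 4455516


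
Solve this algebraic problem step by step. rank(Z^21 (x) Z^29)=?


rank(M(x)N) = rank(M)*rank(N)
21*29 = 609


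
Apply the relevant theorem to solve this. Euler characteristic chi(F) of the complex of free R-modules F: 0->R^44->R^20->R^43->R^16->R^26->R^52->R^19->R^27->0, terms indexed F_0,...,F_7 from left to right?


chi = sum (-1)^i * rank:
(-1)^0*44=44
(-1)^1*20=-20
(-1)^2*43=43
(-1)^3*16=-16
(-1)^4*26=26
(-1)^5*52=-52
(-1)^6*19=19
(-1)^7*27=-27
chi=17


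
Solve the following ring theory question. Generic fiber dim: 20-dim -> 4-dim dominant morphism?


dim(fiber)=dim(X)-dim(Y)=20-4=16


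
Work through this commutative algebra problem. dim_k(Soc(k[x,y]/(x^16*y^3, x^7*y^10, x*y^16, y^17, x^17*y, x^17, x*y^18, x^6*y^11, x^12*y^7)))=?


Socle = ann(m) = span of standard monomials u with x*u, y*u in I (staircase corners).
Redundant generators: x^17*y, x*y^18
Minimal generators: x^17, x^16*y^3, x^12*y^7, x^7*y^10, x^6*y^11, x*y^16, y^17
Corners: y^16, x^5y^15, x^6y^10, x^11y^9, x^15y^6, x^16y^2
Socle dim=6


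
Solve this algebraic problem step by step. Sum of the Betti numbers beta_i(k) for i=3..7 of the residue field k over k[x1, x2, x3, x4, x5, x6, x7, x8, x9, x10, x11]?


Koszul resolution: beta_i(k)=C(n,i), n=11
C(11,3)=165, C(11,4)=330, C(11,5)=462, C(11,6)=462, C(11,7)=330
Sum=1749


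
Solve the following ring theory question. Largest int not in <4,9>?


gcd(4,9)=1 => F=ab-a-b=4*9-4-9=36-13=23


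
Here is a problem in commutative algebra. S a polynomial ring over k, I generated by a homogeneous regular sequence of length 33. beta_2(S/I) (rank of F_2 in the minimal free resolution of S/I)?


Regular sequence => Koszul complex is the minimal free resolution.
Syz_1 minimally generated by Koszul relations f_i*e_j - f_j*e_i (i<j): mu(Syz_1) = beta_2 = C(m,2) = m(m-1)/2
m=33
33*32/2 = 528
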